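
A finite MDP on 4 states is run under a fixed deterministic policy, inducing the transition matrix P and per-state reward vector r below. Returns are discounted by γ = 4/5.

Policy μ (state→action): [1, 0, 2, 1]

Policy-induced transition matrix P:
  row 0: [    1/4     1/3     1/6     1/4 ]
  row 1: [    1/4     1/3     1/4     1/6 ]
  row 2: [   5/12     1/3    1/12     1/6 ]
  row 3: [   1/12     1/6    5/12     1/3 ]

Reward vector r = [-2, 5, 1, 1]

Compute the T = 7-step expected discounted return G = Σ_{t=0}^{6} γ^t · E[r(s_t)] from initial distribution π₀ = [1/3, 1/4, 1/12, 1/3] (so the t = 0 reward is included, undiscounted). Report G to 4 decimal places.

G = 5.2543

t=0: π = [0.3333, 0.2500, 0.0833, 0.3333], E[r] = 1.0000, γ^t·E[r] = 1.000000, running G = 1.000000
t=1: π = [0.2083, 0.2778, 0.2639, 0.2500], E[r] = 1.4861, γ^t·E[r] = 1.188889, running G = 2.188889
t=2: π = [0.2523, 0.2917, 0.2303, 0.2257], E[r] = 1.4097, γ^t·E[r] = 0.902222, running G = 3.091111
t=3: π = [0.2508, 0.2957, 0.2282, 0.2253], E[r] = 1.4306, γ^t·E[r] = 0.732444, running G = 3.823556
t=4: π = [0.2505, 0.2958, 0.2286, 0.2251], E[r] = 1.4317, γ^t·E[r] = 0.586416, running G = 4.409972
t=5: π = [0.2506, 0.2958, 0.2285, 0.2251], E[r] = 1.4315, γ^t·E[r] = 0.469075, running G = 4.879047
t=6: π = [0.2506, 0.2958, 0.2285, 0.2251], E[r] = 1.4316, γ^t·E[r] = 0.375273, running G = 5.254320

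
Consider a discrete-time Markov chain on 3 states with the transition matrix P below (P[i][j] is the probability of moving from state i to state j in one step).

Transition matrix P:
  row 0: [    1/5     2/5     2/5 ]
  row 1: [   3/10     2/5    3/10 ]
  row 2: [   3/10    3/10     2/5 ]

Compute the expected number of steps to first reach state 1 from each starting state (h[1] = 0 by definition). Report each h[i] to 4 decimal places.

First-step conditioning: h[1] = 0; for i ≠ 1, h[i] = 1 + Σ_k P[i][k]·h[k].
  h[0] = 1 + 1/5·h[0] + 2/5·h[2]
  h[2] = 1 + 3/10·h[0] + 2/5·h[2]
Solving the 2×2 linear system over states ≠ 1 gives exactly h = [25/9, 0, 55/18] (h[1] = 0 is the target).

h = [2.7778, 0.0000, 3.0556]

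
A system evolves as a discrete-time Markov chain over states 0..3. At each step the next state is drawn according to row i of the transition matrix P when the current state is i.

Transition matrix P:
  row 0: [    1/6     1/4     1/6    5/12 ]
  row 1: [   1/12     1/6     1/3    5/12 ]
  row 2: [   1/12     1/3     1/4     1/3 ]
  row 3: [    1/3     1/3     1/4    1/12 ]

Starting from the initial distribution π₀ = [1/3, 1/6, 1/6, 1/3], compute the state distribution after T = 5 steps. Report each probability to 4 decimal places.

π = [0.1718, 0.2735, 0.2585, 0.2962]

t=0: π = [0.3333, 0.1667, 0.1667, 0.3333]
t=1: π = [0.1944, 0.2778, 0.2361, 0.2917]
t=2: π = [0.1725, 0.2708, 0.2569, 0.2998]
t=3: π = [0.1726, 0.2738, 0.2582, 0.2953]
t=4: π = [0.1716, 0.2733, 0.2584, 0.2967]
t=5: π = [0.1718, 0.2735, 0.2585, 0.2962]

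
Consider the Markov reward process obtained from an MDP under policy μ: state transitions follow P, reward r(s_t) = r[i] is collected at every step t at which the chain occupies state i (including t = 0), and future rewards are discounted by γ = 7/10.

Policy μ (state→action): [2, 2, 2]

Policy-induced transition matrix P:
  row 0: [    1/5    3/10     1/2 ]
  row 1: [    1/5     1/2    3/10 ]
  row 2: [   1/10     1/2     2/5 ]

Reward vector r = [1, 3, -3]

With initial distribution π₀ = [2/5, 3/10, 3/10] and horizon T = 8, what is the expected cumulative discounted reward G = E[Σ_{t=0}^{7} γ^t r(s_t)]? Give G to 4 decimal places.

G = 1.1870

t=0: π = [0.4000, 0.3000, 0.3000], E[r] = 0.4000, γ^t·E[r] = 0.400000, running G = 0.400000
t=1: π = [0.1700, 0.4200, 0.4100], E[r] = 0.2000, γ^t·E[r] = 0.140000, running G = 0.540000
t=2: π = [0.1590, 0.4660, 0.3750], E[r] = 0.4320, γ^t·E[r] = 0.211680, running G = 0.751680
t=3: π = [0.1625, 0.4682, 0.3693], E[r] = 0.4592, γ^t·E[r] = 0.157506, running G = 0.909186
t=4: π = [0.1631, 0.4675, 0.3694], E[r] = 0.4573, γ^t·E[r] = 0.109793, running G = 1.018979
t=5: π = [0.1631, 0.4674, 0.3696], E[r] = 0.4565, γ^t·E[r] = 0.076731, running G = 1.095710
t=6: π = [0.1630, 0.4674, 0.3696], E[r] = 0.4565, γ^t·E[r] = 0.053708, running G = 1.149418
t=7: π = [0.1630, 0.4674, 0.3696], E[r] = 0.4565, γ^t·E[r] = 0.037596, running G = 1.187014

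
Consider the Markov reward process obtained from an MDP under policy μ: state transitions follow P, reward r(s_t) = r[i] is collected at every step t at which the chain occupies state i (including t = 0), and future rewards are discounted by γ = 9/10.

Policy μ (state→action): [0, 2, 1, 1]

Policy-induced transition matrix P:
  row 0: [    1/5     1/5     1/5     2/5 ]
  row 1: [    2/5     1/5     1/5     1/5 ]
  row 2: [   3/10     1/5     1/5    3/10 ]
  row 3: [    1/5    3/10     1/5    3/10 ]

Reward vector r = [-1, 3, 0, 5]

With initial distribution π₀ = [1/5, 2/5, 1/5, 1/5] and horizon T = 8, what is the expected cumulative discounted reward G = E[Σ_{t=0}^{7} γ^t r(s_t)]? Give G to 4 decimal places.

t=0: π = [0.2000, 0.4000, 0.2000, 0.2000], E[r] = 2.0000, γ^t·E[r] = 2.000000, running G = 2.000000
t=1: π = [0.3000, 0.2200, 0.2000, 0.2800], E[r] = 1.7600, γ^t·E[r] = 1.584000, running G = 3.584000
t=2: π = [0.2640, 0.2280, 0.2000, 0.3080], E[r] = 1.9600, γ^t·E[r] = 1.587600, running G = 5.171600
t=3: π = [0.2656, 0.2308, 0.2000, 0.3036], E[r] = 1.9448, γ^t·E[r] = 1.417759, running G = 6.589359
t=4: π = [0.2662, 0.2304, 0.2000, 0.3035], E[r] = 1.9423, γ^t·E[r] = 1.274356, running G = 7.863715
t=5: π = [0.2661, 0.2303, 0.2000, 0.3036], E[r] = 1.9429, γ^t·E[r] = 1.147246, running G = 9.010962
t=6: π = [0.2661, 0.2304, 0.2000, 0.3036], E[r] = 1.9429, γ^t·E[r] = 1.032519, running G = 10.043481
t=7: π = [0.2661, 0.2304, 0.2000, 0.3036], E[r] = 1.9429, γ^t·E[r] = 0.929262, running G = 10.972743

G = 10.9727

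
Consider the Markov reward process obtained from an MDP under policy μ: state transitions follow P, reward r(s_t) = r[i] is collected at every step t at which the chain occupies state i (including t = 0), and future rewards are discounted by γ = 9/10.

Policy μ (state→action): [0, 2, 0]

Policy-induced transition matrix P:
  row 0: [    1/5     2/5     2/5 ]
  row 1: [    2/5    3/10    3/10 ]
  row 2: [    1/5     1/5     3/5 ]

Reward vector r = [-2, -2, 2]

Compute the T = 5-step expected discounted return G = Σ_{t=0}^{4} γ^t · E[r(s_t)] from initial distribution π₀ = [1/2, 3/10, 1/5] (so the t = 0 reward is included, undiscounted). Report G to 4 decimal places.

t=0: π = [0.5000, 0.3000, 0.2000], E[r] = -1.2000, γ^t·E[r] = -1.200000, running G = -1.200000
t=1: π = [0.2600, 0.3300, 0.4100], E[r] = -0.3600, γ^t·E[r] = -0.324000, running G = -1.524000
t=2: π = [0.2660, 0.2850, 0.4490], E[r] = -0.2040, γ^t·E[r] = -0.165240, running G = -1.689240
t=3: π = [0.2570, 0.2817, 0.4613], E[r] = -0.1548, γ^t·E[r] = -0.112849, running G = -1.802089
t=4: π = [0.2563, 0.2796, 0.4641], E[r] = -0.1436, γ^t·E[r] = -0.094242, running G = -1.896331

G = -1.8963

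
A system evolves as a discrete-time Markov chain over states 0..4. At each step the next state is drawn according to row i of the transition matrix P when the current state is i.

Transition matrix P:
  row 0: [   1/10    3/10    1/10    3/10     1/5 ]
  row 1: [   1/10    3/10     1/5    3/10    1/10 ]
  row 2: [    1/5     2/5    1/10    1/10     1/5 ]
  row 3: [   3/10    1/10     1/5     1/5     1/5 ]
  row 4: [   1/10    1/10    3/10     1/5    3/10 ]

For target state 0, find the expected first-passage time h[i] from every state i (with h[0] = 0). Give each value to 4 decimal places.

First-step conditioning: h[0] = 0; for i ≠ 0, h[i] = 1 + Σ_k P[i][k]·h[k].
  h[1] = 1 + 3/10·h[1] + 1/5·h[2] + 3/10·h[3] + 1/10·h[4]
  h[2] = 1 + 2/5·h[1] + 1/10·h[2] + 1/10·h[3] + 1/5·h[4]
  h[3] = 1 + 1/10·h[1] + 1/5·h[2] + 1/5·h[3] + 1/5·h[4]
  h[4] = 1 + 1/10·h[1] + 3/10·h[2] + 1/5·h[3] + 3/10·h[4]
Solving the 4×4 linear system over states ≠ 0 gives exactly h = [0, 970/159, 305/53, 5, 985/159] (h[0] = 0 is the target).

h = [0.0000, 6.1006, 5.7547, 5.0000, 6.1950]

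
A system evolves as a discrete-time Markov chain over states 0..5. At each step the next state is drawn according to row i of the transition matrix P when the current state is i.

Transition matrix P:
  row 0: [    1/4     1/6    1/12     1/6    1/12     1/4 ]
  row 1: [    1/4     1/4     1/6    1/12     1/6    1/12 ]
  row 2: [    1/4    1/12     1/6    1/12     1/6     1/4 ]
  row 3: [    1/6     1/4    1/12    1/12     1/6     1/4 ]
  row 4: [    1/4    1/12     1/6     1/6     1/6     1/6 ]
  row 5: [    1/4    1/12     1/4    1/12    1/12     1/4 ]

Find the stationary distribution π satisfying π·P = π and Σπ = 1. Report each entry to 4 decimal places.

Balance equations π_j = Σ_i π_i·P[i][j]:
  π_0 = 1/4·π_0 + 1/4·π_1 + 1/4·π_2 + 1/6·π_3 + 1/4·π_4 + 1/4·π_5
  π_1 = 1/6·π_0 + 1/4·π_1 + 1/12·π_2 + 1/4·π_3 + 1/12·π_4 + 1/12·π_5
  π_2 = 1/12·π_0 + 1/6·π_1 + 1/6·π_2 + 1/12·π_3 + 1/6·π_4 + 1/4·π_5
  π_3 = 1/6·π_0 + 1/12·π_1 + 1/12·π_2 + 1/12·π_3 + 1/6·π_4 + 1/12·π_5
  π_4 = 1/12·π_0 + 1/6·π_1 + 1/6·π_2 + 1/6·π_3 + 1/6·π_4 + 1/12·π_5
  normalize: π_0 + π_1 + π_2 + π_3 + π_4 + π_5 = 1
Solving the linear system gives exactly π = [24913/103592, 1323/9008, 32117/207184, 2955/25898, 13335/103592, 22251/103592].

π = [0.2405, 0.1469, 0.1550, 0.1141, 0.1287, 0.2148]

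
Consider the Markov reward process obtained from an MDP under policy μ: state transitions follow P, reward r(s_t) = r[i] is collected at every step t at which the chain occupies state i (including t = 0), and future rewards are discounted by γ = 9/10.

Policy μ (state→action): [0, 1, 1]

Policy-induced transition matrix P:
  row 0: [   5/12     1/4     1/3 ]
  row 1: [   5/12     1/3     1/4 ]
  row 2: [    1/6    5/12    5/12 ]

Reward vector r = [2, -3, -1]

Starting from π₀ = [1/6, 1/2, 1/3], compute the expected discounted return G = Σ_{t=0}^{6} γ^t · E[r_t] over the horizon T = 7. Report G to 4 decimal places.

G = -4.3240

t=0: π = [0.1667, 0.5000, 0.3333], E[r] = -1.5000, γ^t·E[r] = -1.500000, running G = -1.500000
t=1: π = [0.3333, 0.3472, 0.3194], E[r] = -0.6944, γ^t·E[r] = -0.625000, running G = -2.125000
t=2: π = [0.3368, 0.3322, 0.3310], E[r] = -0.6539, γ^t·E[r] = -0.529688, running G = -2.654688
t=3: π = [0.3339, 0.3329, 0.3332], E[r] = -0.6640, γ^t·E[r] = -0.484031, running G = -3.138719
t=4: π = [0.3334, 0.3333, 0.3334], E[r] = -0.6665, γ^t·E[r] = -0.437279, running G = -3.575997
t=5: π = [0.3333, 0.3333, 0.3333], E[r] = -0.6667, γ^t·E[r] = -0.393675, running G = -3.969672
t=6: π = [0.3333, 0.3333, 0.3333], E[r] = -0.6667, γ^t·E[r] = -0.354298, running G = -4.323971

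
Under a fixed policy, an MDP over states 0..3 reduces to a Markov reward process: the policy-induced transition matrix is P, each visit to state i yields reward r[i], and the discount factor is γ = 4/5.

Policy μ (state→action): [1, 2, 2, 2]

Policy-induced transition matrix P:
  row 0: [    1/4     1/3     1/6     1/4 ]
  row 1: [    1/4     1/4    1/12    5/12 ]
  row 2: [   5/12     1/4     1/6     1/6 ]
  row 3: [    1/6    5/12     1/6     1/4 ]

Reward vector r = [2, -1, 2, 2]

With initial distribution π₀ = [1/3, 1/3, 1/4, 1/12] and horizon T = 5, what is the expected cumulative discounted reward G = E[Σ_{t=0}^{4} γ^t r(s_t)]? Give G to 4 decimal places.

t=0: π = [0.3333, 0.3333, 0.2500, 0.0833], E[r] = 1.0000, γ^t·E[r] = 1.000000, running G = 1.000000
t=1: π = [0.2847, 0.2917, 0.1389, 0.2847], E[r] = 1.1250, γ^t·E[r] = 0.900000, running G = 1.900000
t=2: π = [0.2494, 0.3212, 0.1424, 0.2870], E[r] = 1.0365, γ^t·E[r] = 0.663333, running G = 2.563333
t=3: π = [0.2498, 0.3186, 0.1399, 0.2917], E[r] = 1.0441, γ^t·E[r] = 0.534593, running G = 3.097926
t=4: π = [0.2490, 0.3194, 0.1401, 0.2914], E[r] = 1.0417, γ^t·E[r] = 0.426686, running G = 3.524612

G = 3.5246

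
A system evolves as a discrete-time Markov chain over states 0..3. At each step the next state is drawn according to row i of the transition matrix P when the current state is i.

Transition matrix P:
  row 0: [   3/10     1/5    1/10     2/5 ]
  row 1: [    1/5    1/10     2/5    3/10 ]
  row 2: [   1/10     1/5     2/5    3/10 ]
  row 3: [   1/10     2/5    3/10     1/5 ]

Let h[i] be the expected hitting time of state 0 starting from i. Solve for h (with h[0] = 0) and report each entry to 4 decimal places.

h = [0.0000, 7.3826, 8.1208, 7.9866]

First-step conditioning: h[0] = 0; for i ≠ 0, h[i] = 1 + Σ_k P[i][k]·h[k].
  h[1] = 1 + 1/10·h[1] + 2/5·h[2] + 3/10·h[3]
  h[2] = 1 + 1/5·h[1] + 2/5·h[2] + 3/10·h[3]
  h[3] = 1 + 2/5·h[1] + 3/10·h[2] + 1/5·h[3]
Solving the 3×3 linear system over states ≠ 0 gives exactly h = [0, 1100/149, 1210/149, 1190/149] (h[0] = 0 is the target).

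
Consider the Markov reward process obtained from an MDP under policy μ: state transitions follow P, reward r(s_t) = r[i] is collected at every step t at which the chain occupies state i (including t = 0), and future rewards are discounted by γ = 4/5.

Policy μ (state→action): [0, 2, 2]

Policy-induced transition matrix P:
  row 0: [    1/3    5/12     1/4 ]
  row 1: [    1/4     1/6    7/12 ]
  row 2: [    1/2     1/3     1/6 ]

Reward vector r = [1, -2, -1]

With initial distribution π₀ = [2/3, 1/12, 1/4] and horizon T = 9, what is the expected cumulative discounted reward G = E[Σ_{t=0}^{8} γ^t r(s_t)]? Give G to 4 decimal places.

t=0: π = [0.6667, 0.0833, 0.2500], E[r] = 0.2500, γ^t·E[r] = 0.250000, running G = 0.250000
t=1: π = [0.3681, 0.3750, 0.2569], E[r] = -0.6389, γ^t·E[r] = -0.511111, running G = -0.261111
t=2: π = [0.3449, 0.3015, 0.3536], E[r] = -0.6117, γ^t·E[r] = -0.391481, running G = -0.652593
t=3: π = [0.3671, 0.3118, 0.3210], E[r] = -0.5775, γ^t·E[r] = -0.295704, running G = -0.948296
t=4: π = [0.3609, 0.3120, 0.3272], E[r] = -0.5902, γ^t·E[r] = -0.241766, running G = -1.190063
t=5: π = [0.3619, 0.3114, 0.3267], E[r] = -0.5877, γ^t·E[r] = -0.192569, running G = -1.382632
t=6: π = [0.3618, 0.3116, 0.3266], E[r] = -0.5879, γ^t·E[r] = -0.154119, running G = -1.536750
t=7: π = [0.3618, 0.3116, 0.3266], E[r] = -0.5880, γ^t·E[r] = -0.123304, running G = -1.660055
t=8: π = [0.3618, 0.3116, 0.3266], E[r] = -0.5879, γ^t·E[r] = -0.098639, running G = -1.758694

G = -1.7587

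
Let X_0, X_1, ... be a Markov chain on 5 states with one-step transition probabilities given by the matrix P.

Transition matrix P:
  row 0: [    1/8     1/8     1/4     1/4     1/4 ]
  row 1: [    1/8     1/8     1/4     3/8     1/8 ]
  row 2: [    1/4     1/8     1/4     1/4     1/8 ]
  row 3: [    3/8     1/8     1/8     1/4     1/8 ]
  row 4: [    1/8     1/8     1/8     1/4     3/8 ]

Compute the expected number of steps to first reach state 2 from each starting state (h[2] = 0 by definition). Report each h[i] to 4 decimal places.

First-step conditioning: h[2] = 0; for i ≠ 2, h[i] = 1 + Σ_k P[i][k]·h[k].
  h[0] = 1 + 1/8·h[0] + 1/8·h[1] + 1/4·h[3] + 1/4·h[4]
  h[1] = 1 + 1/8·h[0] + 1/8·h[1] + 3/8·h[3] + 1/8·h[4]
  h[3] = 1 + 3/8·h[0] + 1/8·h[1] + 1/4·h[3] + 1/8·h[4]
  h[4] = 1 + 1/8·h[0] + 1/8·h[1] + 1/4·h[3] + 3/8·h[4]
Solving the 4×4 linear system over states ≠ 2 gives exactly h = [1792/337, 1784/337, 0, 1984/337, 2048/337] (h[2] = 0 is the target).

h = [5.3175, 5.2938, 0.0000, 5.8872, 6.0772]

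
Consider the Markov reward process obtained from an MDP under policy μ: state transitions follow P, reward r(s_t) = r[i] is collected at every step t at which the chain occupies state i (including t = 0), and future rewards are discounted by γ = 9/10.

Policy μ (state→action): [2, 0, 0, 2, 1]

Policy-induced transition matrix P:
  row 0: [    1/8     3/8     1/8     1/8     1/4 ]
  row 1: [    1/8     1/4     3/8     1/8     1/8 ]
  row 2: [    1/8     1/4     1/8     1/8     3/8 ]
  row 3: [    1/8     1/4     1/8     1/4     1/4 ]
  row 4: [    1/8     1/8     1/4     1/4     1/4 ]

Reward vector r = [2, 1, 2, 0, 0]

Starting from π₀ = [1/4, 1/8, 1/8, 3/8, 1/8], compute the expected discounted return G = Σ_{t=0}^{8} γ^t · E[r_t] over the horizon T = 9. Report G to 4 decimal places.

G = 5.5227

t=0: π = [0.2500, 0.1250, 0.1250, 0.3750, 0.1250], E[r] = 0.8750, γ^t·E[r] = 0.875000, running G = 0.875000
t=1: π = [0.1250, 0.2656, 0.1719, 0.1875, 0.2500], E[r] = 0.8594, γ^t·E[r] = 0.773438, running G = 1.648438
t=2: π = [0.1250, 0.2344, 0.2227, 0.1797, 0.2383], E[r] = 0.9297, γ^t·E[r] = 0.753047, running G = 2.401484
t=3: π = [0.1250, 0.2358, 0.2134, 0.1772, 0.2485], E[r] = 0.9126, γ^t·E[r] = 0.665284, running G = 3.066768
t=4: π = [0.1250, 0.2346, 0.2150, 0.1782, 0.2472], E[r] = 0.9146, γ^t·E[r] = 0.600077, running G = 3.666845
t=5: π = [0.1250, 0.2347, 0.2145, 0.1782, 0.2476], E[r] = 0.9138, γ^t·E[r] = 0.539592, running G = 4.206436
t=6: π = [0.1250, 0.2347, 0.2146, 0.1782, 0.2475], E[r] = 0.9139, γ^t·E[r] = 0.485701, running G = 4.692138
t=7: π = [0.1250, 0.2347, 0.2146, 0.1782, 0.2475], E[r] = 0.9139, γ^t·E[r] = 0.437115, running G = 5.129253
t=8: π = [0.1250, 0.2347, 0.2146, 0.1782, 0.2475], E[r] = 0.9139, γ^t·E[r] = 0.393407, running G = 5.522660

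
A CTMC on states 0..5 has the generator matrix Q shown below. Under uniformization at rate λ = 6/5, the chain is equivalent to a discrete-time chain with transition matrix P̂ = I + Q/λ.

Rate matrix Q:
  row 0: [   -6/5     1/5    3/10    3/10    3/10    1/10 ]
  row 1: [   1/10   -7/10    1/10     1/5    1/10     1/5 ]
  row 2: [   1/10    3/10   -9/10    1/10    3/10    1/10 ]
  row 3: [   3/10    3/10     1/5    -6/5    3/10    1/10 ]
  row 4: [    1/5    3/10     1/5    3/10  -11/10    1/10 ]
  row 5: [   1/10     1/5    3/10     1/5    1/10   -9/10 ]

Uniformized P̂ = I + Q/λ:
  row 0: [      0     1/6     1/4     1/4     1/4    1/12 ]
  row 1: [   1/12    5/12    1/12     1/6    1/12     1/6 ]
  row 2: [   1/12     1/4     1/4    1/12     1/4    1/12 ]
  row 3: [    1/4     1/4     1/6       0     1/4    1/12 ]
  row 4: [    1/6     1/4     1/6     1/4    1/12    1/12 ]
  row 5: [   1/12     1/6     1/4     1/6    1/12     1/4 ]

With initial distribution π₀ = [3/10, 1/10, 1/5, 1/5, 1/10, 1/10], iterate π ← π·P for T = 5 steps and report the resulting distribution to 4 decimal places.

t=0: π = [0.3000, 0.1000, 0.2000, 0.2000, 0.1000, 0.1000]
t=1: π = [0.1000, 0.2333, 0.2083, 0.1500, 0.2000, 0.1083]
t=2: π = [0.1167, 0.2715, 0.1819, 0.1493, 0.1597, 0.1208]
t=3: π = [0.1118, 0.2755, 0.1790, 0.1497, 0.1580, 0.1261]
t=4: π = [0.1121, 0.2761, 0.1785, 0.1493, 0.1567, 0.1273]
t=5: π = [0.1119, 0.2761, 0.1785, 0.1493, 0.1566, 0.1276]

π = [0.1119, 0.2761, 0.1785, 0.1493, 0.1566, 0.1276]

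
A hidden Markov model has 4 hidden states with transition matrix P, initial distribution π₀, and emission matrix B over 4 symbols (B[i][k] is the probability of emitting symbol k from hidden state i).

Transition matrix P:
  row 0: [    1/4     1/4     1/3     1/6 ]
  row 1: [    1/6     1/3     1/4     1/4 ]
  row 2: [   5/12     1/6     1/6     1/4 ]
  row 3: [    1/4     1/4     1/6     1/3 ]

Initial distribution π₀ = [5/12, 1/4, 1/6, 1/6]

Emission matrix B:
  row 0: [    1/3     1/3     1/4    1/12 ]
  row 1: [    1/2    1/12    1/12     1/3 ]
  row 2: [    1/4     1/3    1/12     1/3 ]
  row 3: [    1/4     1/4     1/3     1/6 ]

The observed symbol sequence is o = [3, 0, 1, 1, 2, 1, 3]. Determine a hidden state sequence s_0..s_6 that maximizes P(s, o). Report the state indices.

t=0: δ = [3.472e-02, 8.333e-02, 5.556e-02, 2.778e-02]  (obs o_0=3)
t=1: δ = [7.716e-03, 1.389e-02, 5.208e-03, 5.208e-03]  ψ = [2, 1, 1, 1]  (obs o_1=0)
t=2: δ = [7.716e-04, 3.858e-04, 1.157e-03, 8.681e-04]  ψ = [1, 1, 1, 1]  (obs o_2=1)
t=3: δ = [1.608e-04, 1.808e-05, 8.573e-05, 7.234e-05]  ψ = [2, 3, 0, 2]  (obs o_3=1)
t=4: δ = [1.005e-05, 3.349e-06, 4.465e-06, 8.931e-06]  ψ = [0, 0, 0, 0]  (obs o_4=2)
t=5: δ = [8.372e-07, 2.093e-07, 1.116e-06, 7.442e-07]  ψ = [0, 0, 0, 3]  (obs o_5=1)
t=6: δ = [3.876e-08, 6.977e-08, 9.303e-08, 4.651e-08]  ψ = [2, 0, 0, 2]  (obs o_6=3)
backtrack: best end state = 2; path = [1, 1, 2, 0, 0, 0, 2]

path = [1, 1, 2, 0, 0, 0, 2]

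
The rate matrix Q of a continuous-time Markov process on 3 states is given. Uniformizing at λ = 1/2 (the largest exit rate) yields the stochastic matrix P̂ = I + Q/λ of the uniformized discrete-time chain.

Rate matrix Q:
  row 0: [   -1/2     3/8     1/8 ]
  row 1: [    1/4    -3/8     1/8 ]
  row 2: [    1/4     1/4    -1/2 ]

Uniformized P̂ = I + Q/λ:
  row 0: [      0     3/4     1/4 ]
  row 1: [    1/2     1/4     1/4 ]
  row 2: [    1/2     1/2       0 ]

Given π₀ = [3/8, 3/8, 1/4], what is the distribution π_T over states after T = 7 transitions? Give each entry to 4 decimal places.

t=0: π = [0.3750, 0.3750, 0.2500]
t=1: π = [0.3125, 0.5000, 0.1875]
t=2: π = [0.3438, 0.4531, 0.2031]
t=3: π = [0.3281, 0.4727, 0.1992]
t=4: π = [0.3359, 0.4639, 0.2002]
t=5: π = [0.3320, 0.4680, 0.2000]
t=6: π = [0.3340, 0.4660, 0.2000]
t=7: π = [0.3330, 0.4670, 0.2000]

π = [0.3330, 0.4670, 0.2000]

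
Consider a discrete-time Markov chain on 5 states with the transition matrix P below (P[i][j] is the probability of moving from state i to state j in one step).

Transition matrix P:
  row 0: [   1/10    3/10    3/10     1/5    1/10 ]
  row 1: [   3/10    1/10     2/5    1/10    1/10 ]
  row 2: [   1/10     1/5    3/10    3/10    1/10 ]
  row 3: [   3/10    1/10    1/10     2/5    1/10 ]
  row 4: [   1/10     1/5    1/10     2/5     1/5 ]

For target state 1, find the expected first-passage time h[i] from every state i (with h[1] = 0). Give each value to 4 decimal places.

First-step conditioning: h[1] = 0; for i ≠ 1, h[i] = 1 + Σ_k P[i][k]·h[k].
  h[0] = 1 + 1/10·h[0] + 3/10·h[2] + 1/5·h[3] + 1/10·h[4]
  h[2] = 1 + 1/10·h[0] + 3/10·h[2] + 3/10·h[3] + 1/10·h[4]
  h[3] = 1 + 3/10·h[0] + 1/10·h[2] + 2/5·h[3] + 1/10·h[4]
  h[4] = 1 + 1/10·h[0] + 1/10·h[2] + 2/5·h[3] + 1/5·h[4]
Solving the 4×4 linear system over states ≠ 1 gives exactly h = [3690/761, 0, 4140/761, 4500/761, 4180/761] (h[1] = 0 is the target).

h = [4.8489, 0.0000, 5.4402, 5.9133, 5.4928]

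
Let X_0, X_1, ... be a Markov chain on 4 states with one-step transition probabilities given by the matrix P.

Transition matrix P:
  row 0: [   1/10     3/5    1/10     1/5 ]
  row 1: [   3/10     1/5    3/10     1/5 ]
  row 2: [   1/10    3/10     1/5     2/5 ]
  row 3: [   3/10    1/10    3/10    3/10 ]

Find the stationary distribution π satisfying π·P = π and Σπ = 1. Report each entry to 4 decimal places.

Balance equations π_j = Σ_i π_i·P[i][j]:
  π_0 = 1/10·π_0 + 3/10·π_1 + 1/10·π_2 + 3/10·π_3
  π_1 = 3/5·π_0 + 1/5·π_1 + 3/10·π_2 + 1/10·π_3
  π_2 = 1/10·π_0 + 3/10·π_1 + 1/5·π_2 + 3/10·π_3
  normalize: π_0 + π_1 + π_2 + π_3 = 1
Solving the linear system gives exactly π = [27/128, 323/1152, 15/64, 79/288].

π = [0.2109, 0.2804, 0.2344, 0.2743]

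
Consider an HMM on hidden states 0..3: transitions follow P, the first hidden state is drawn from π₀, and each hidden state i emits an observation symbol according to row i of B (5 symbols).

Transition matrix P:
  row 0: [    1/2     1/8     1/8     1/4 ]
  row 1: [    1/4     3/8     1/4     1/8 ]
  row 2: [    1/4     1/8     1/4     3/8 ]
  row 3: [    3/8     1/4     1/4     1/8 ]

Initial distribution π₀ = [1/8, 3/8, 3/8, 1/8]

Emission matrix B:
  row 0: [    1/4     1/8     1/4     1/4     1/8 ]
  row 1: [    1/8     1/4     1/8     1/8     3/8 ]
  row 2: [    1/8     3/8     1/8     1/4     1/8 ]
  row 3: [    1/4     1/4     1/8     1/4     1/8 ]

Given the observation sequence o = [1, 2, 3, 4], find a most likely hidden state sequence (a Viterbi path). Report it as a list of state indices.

path = [2, 0, 0, 0]

t=0: δ = [1.562e-02, 9.375e-02, 1.406e-01, 3.125e-02]  (obs o_0=1)
t=1: δ = [8.789e-03, 4.395e-03, 4.395e-03, 6.592e-03]  ψ = [2, 1, 2, 2]  (obs o_1=2)
t=2: δ = [1.099e-03, 2.060e-04, 4.120e-04, 5.493e-04]  ψ = [0, 1, 3, 0]  (obs o_2=3)
t=3: δ = [6.866e-05, 5.150e-05, 1.717e-05, 3.433e-05]  ψ = [0, 0, 0, 0]  (obs o_3=4)
backtrack: best end state = 0; path = [2, 0, 0, 0]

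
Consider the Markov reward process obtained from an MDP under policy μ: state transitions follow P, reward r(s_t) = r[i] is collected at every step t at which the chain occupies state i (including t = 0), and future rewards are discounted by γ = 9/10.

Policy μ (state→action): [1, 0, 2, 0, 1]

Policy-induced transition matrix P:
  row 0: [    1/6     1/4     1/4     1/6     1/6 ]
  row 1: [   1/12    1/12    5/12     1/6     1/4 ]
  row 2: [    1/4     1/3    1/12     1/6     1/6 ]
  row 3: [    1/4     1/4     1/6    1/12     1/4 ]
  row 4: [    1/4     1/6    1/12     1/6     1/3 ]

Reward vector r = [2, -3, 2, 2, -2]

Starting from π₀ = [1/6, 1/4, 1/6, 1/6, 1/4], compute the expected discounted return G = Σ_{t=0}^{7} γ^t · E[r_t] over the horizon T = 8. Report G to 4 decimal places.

t=0: π = [0.1667, 0.2500, 0.1667, 0.1667, 0.2500], E[r] = -0.2500, γ^t·E[r] = -0.250000, running G = -0.250000
t=1: π = [0.1944, 0.2014, 0.2083, 0.1528, 0.2431], E[r] = 0.0208, γ^t·E[r] = 0.018750, running G = -0.231250
t=2: π = [0.2002, 0.2135, 0.1956, 0.1539, 0.2367], E[r] = -0.0145, γ^t·E[r] = -0.011719, running G = -0.242969
t=3: π = [0.1977, 0.2110, 0.2007, 0.1538, 0.2367], E[r] = -0.0019, γ^t·E[r] = -0.001371, running G = -0.244340
t=4: π = [0.1984, 0.2118, 0.1994, 0.1538, 0.2365], E[r] = -0.0053, γ^t·E[r] = -0.003457, running G = -0.247797
t=5: π = [0.1982, 0.2116, 0.1998, 0.1538, 0.2366], E[r] = -0.0043, γ^t·E[r] = -0.002516, running G = -0.250313
t=6: π = [0.1982, 0.2117, 0.1997, 0.1538, 0.2365], E[r] = -0.0045, γ^t·E[r] = -0.002417, running G = -0.252730
t=7: π = [0.1982, 0.2117, 0.1997, 0.1538, 0.2366], E[r] = -0.0045, γ^t·E[r] = -0.002136, running G = -0.254865

G = -0.2549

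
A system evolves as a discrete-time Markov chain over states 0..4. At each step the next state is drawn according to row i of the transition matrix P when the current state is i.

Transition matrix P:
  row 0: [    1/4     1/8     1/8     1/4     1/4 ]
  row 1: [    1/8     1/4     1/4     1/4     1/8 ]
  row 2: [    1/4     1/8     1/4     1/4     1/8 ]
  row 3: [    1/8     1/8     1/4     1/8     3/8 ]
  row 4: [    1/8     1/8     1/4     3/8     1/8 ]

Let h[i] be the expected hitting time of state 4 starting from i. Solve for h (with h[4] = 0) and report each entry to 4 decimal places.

First-step conditioning: h[4] = 0; for i ≠ 4, h[i] = 1 + Σ_k P[i][k]·h[k].
  h[0] = 1 + 1/4·h[0] + 1/8·h[1] + 1/8·h[2] + 1/4·h[3]
  h[1] = 1 + 1/8·h[0] + 1/4·h[1] + 1/4·h[2] + 1/4·h[3]
  h[2] = 1 + 1/4·h[0] + 1/8·h[1] + 1/4·h[2] + 1/4·h[3]
  h[3] = 1 + 1/8·h[0] + 1/8·h[1] + 1/4·h[2] + 1/8·h[3]
Solving the 4×4 linear system over states ≠ 4 gives exactly h = [1176/277, 1368/277, 1344/277, 1064/277, 0] (h[4] = 0 is the target).

h = [4.2455, 4.9386, 4.8520, 3.8412, 0.0000]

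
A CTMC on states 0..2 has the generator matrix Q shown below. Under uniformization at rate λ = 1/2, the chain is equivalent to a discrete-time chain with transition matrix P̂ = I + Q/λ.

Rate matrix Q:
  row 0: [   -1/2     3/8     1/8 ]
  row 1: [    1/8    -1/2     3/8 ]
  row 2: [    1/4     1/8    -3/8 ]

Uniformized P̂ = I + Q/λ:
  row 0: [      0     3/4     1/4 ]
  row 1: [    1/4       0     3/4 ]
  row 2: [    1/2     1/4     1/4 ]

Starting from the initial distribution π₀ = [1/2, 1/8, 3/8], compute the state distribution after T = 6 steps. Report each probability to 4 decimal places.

t=0: π = [0.5000, 0.1250, 0.3750]
t=1: π = [0.2188, 0.4688, 0.3125]
t=2: π = [0.2734, 0.2422, 0.4844]
t=3: π = [0.3027, 0.3262, 0.3711]
t=4: π = [0.2671, 0.3198, 0.4131]
t=5: π = [0.2865, 0.3036, 0.4099]
t=6: π = [0.2809, 0.3174, 0.4018]

π = [0.2809, 0.3174, 0.4018]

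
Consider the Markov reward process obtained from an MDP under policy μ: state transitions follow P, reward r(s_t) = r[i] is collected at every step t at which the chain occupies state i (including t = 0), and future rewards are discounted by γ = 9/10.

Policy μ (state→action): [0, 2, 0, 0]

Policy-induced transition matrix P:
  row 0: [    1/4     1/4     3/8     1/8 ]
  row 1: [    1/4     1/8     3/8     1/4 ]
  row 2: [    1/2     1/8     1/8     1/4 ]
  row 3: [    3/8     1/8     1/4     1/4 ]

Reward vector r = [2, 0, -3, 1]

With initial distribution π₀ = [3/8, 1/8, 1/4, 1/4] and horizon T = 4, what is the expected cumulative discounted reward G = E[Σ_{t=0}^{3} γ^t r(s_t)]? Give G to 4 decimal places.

t=0: π = [0.3750, 0.1250, 0.2500, 0.2500], E[r] = 0.2500, γ^t·E[r] = 0.250000, running G = 0.250000
t=1: π = [0.3438, 0.1719, 0.2813, 0.2031], E[r] = 0.0469, γ^t·E[r] = 0.042188, running G = 0.292188
t=2: π = [0.3457, 0.1680, 0.2793, 0.2070], E[r] = 0.0605, γ^t·E[r] = 0.049043, running G = 0.341230
t=3: π = [0.3457, 0.1682, 0.2793, 0.2068], E[r] = 0.0603, γ^t·E[r] = 0.043961, running G = 0.385191

G = 0.3852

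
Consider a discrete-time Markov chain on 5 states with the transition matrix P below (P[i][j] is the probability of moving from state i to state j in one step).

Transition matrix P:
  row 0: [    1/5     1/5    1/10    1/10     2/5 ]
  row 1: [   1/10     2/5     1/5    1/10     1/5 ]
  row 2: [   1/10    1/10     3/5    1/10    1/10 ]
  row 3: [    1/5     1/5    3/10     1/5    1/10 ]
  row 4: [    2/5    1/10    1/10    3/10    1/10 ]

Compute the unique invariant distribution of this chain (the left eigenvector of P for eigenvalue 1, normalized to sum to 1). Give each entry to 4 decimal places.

Balance equations π_j = Σ_i π_i·P[i][j]:
  π_0 = 1/5·π_0 + 1/10·π_1 + 1/10·π_2 + 1/5·π_3 + 2/5·π_4
  π_1 = 1/5·π_0 + 2/5·π_1 + 1/10·π_2 + 1/5·π_3 + 1/10·π_4
  π_2 = 1/10·π_0 + 1/5·π_1 + 3/5·π_2 + 3/10·π_3 + 1/10·π_4
  π_3 = 1/10·π_0 + 1/10·π_1 + 1/10·π_2 + 1/5·π_3 + 3/10·π_4
  normalize: π_0 + π_1 + π_2 + π_3 + π_4 = 1
Solving the linear system gives exactly π = [933/5014, 957/5014, 65/218, 376/2507, 877/5014].

π = [0.1861, 0.1909, 0.2982, 0.1500, 0.1749]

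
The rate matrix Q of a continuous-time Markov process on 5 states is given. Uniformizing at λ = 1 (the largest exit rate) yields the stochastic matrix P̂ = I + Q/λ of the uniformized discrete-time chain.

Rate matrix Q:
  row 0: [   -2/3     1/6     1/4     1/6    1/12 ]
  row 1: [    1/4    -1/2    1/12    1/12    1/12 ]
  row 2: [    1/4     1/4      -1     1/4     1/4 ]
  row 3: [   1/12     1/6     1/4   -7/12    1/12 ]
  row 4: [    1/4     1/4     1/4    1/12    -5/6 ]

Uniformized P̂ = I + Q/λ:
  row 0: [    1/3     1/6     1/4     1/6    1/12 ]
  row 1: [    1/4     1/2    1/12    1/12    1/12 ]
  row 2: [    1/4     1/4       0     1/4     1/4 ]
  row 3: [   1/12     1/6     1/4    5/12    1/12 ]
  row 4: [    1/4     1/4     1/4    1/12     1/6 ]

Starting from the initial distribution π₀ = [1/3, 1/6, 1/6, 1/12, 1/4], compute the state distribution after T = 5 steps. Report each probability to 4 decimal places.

π = [0.2373, 0.2851, 0.1620, 0.1952, 0.1204]

t=0: π = [0.3333, 0.1667, 0.1667, 0.0833, 0.2500]
t=1: π = [0.2639, 0.2569, 0.1806, 0.1667, 0.1319]
t=2: π = [0.2442, 0.2784, 0.1620, 0.1910, 0.1244]
t=3: π = [0.2385, 0.2833, 0.1631, 0.1943, 0.1207]
t=4: π = [0.2375, 0.2848, 0.1620, 0.1952, 0.1206]
t=5: π = [0.2373, 0.2851, 0.1620, 0.1952, 0.1204]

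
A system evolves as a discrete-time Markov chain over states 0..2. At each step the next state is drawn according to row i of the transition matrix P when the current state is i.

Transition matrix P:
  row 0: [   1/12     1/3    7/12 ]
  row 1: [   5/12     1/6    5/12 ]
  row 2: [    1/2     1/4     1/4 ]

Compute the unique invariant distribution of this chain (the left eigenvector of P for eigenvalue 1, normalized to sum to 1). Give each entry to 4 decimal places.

Balance equations π_j = Σ_i π_i·P[i][j]:
  π_0 = 1/12·π_0 + 5/12·π_1 + 1/2·π_2
  π_1 = 1/3·π_0 + 1/6·π_1 + 1/4·π_2
  normalize: π_0 + π_1 + π_2 = 1
Solving the linear system gives exactly π = [25/74, 19/74, 15/37].

π = [0.3378, 0.2568, 0.4054]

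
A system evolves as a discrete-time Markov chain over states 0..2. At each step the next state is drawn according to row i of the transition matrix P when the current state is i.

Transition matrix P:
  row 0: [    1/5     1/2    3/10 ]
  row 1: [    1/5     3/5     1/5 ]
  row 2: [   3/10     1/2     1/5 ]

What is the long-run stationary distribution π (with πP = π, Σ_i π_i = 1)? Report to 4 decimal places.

π = [0.2222, 0.5556, 0.2222]

Balance equations π_j = Σ_i π_i·P[i][j]:
  π_0 = 1/5·π_0 + 1/5·π_1 + 3/10·π_2
  π_1 = 1/2·π_0 + 3/5·π_1 + 1/2·π_2
  normalize: π_0 + π_1 + π_2 = 1
Solving the linear system gives exactly π = [2/9, 5/9, 2/9].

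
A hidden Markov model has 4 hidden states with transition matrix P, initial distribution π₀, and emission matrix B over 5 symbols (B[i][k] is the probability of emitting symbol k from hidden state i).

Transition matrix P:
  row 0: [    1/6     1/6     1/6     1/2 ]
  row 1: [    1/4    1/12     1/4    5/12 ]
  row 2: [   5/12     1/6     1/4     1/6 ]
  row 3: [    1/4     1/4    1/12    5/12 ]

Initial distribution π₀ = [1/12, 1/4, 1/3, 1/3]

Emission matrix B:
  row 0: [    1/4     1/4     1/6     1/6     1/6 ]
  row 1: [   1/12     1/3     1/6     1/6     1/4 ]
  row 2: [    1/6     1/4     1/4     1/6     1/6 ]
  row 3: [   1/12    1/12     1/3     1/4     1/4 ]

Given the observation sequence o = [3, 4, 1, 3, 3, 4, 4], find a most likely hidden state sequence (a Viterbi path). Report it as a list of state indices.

path = [3, 3, 1, 3, 3, 3, 3]

t=0: δ = [1.389e-02, 4.167e-02, 5.556e-02, 8.333e-02]  (obs o_0=3)
t=1: δ = [3.858e-03, 5.208e-03, 2.315e-03, 8.681e-03]  ψ = [2, 3, 2, 3]  (obs o_1=4)
t=2: δ = [5.425e-04, 7.234e-04, 3.255e-04, 3.014e-04]  ψ = [3, 3, 1, 3]  (obs o_2=1)
t=3: δ = [3.014e-05, 1.507e-05, 3.014e-05, 7.535e-05]  ψ = [1, 0, 1, 1]  (obs o_3=3)
t=4: δ = [3.140e-06, 3.140e-06, 1.256e-06, 7.849e-06]  ψ = [3, 3, 2, 3]  (obs o_4=3)
t=5: δ = [3.270e-07, 4.906e-07, 1.308e-07, 8.176e-07]  ψ = [3, 3, 1, 3]  (obs o_5=4)
t=6: δ = [3.407e-08, 5.110e-08, 2.044e-08, 8.517e-08]  ψ = [3, 3, 1, 3]  (obs o_6=4)
backtrack: best end state = 3; path = [3, 3, 1, 3, 3, 3, 3]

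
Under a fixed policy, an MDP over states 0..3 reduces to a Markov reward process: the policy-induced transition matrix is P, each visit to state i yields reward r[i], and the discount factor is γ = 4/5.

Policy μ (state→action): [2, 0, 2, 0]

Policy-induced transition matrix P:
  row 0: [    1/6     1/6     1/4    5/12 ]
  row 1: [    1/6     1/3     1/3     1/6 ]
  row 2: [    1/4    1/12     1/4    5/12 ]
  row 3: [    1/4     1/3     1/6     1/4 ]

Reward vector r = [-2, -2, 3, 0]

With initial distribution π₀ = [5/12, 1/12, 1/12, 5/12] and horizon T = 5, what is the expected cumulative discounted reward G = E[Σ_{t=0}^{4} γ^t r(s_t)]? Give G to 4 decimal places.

G = -1.2065

t=0: π = [0.4167, 0.0833, 0.0833, 0.4167], E[r] = -0.7500, γ^t·E[r] = -0.750000, running G = -0.750000
t=1: π = [0.2083, 0.2431, 0.2222, 0.3264], E[r] = -0.2361, γ^t·E[r] = -0.188889, running G = -0.938889
t=2: π = [0.2124, 0.2431, 0.2431, 0.3015], E[r] = -0.1817, γ^t·E[r] = -0.116296, running G = -1.055185
t=3: π = [0.2120, 0.2372, 0.2451, 0.3057], E[r] = -0.1630, γ^t·E[r] = -0.083481, running G = -1.138667
t=4: π = [0.2126, 0.2367, 0.2443, 0.3064], E[r] = -0.1657, γ^t·E[r] = -0.067858, running G = -1.206525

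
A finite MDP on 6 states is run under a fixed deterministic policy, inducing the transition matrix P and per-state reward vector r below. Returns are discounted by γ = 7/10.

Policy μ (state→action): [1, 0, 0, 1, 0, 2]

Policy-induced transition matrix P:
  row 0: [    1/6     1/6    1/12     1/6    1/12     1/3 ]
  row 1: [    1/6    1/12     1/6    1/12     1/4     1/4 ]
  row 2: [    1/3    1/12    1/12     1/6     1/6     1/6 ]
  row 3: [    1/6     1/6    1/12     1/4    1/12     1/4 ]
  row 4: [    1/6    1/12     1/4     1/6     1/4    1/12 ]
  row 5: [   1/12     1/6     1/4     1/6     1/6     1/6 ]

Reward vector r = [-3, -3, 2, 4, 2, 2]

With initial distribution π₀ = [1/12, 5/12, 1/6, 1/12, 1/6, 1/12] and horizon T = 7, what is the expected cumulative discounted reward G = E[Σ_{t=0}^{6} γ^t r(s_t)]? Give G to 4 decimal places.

t=0: π = [0.0833, 0.4167, 0.1667, 0.0833, 0.1667, 0.0833], E[r] = -0.3333, γ^t·E[r] = -0.333333, running G = -0.333333
t=1: π = [0.1875, 0.1042, 0.1597, 0.1389, 0.2014, 0.2083], E[r] = 0.8194, γ^t·E[r] = 0.573611, running G = 0.240278
t=2: π = [0.1759, 0.1279, 0.1603, 0.1696, 0.1649, 0.2014], E[r] = 0.8200, γ^t·E[r] = 0.401811, running G = 0.642089
t=3: π = [0.1766, 0.1289, 0.1550, 0.1701, 0.1623, 0.2070], E[r] = 0.8127, γ^t·E[r] = 0.278770, running G = 0.920859
t=4: π = [0.1753, 0.1295, 0.1556, 0.1701, 0.1620, 0.2075], E[r] = 0.8165, γ^t·E[r] = 0.196048, running G = 1.116907
t=5: π = [0.1753, 0.1294, 0.1557, 0.1701, 0.1622, 0.2073], E[r] = 0.8165, γ^t·E[r] = 0.137232, running G = 1.254139
t=6: π = [0.1753, 0.1294, 0.1557, 0.1701, 0.1622, 0.2073], E[r] = 0.8164, γ^t·E[r] = 0.096054, running G = 1.350193

G = 1.3502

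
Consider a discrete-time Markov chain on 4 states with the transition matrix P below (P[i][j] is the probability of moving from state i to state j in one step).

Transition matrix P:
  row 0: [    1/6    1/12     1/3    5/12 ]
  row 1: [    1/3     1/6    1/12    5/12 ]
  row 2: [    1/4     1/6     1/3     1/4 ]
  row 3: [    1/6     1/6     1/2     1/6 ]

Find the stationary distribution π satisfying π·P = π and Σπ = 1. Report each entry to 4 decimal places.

Balance equations π_j = Σ_i π_i·P[i][j]:
  π_0 = 1/6·π_0 + 1/3·π_1 + 1/4·π_2 + 1/6·π_3
  π_1 = 1/12·π_0 + 1/6·π_1 + 1/6·π_2 + 1/6·π_3
  π_2 = 1/3·π_0 + 1/12·π_1 + 1/3·π_2 + 1/2·π_3
  normalize: π_0 + π_1 + π_2 + π_3 = 1
Solving the linear system gives exactly π = [454/2063, 306/2063, 710/2063, 593/2063].

π = [0.2201, 0.1483, 0.3442, 0.2874]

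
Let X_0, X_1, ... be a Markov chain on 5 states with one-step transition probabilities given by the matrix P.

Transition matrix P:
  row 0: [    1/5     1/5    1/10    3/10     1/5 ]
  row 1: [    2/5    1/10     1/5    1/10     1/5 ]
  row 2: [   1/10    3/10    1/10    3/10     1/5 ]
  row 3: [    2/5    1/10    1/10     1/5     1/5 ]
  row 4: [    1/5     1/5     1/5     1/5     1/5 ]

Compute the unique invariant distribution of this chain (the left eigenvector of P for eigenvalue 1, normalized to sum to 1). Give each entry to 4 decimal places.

Balance equations π_j = Σ_i π_i·P[i][j]:
  π_0 = 1/5·π_0 + 2/5·π_1 + 1/10·π_2 + 2/5·π_3 + 1/5·π_4
  π_1 = 1/5·π_0 + 1/10·π_1 + 3/10·π_2 + 1/10·π_3 + 1/5·π_4
  π_2 = 1/10·π_0 + 1/5·π_1 + 1/10·π_2 + 1/10·π_3 + 1/5·π_4
  π_3 = 3/10·π_0 + 1/10·π_1 + 3/10·π_2 + 1/5·π_3 + 1/5·π_4
  normalize: π_0 + π_1 + π_2 + π_3 + π_4 = 1
Solving the linear system gives exactly π = [174/655, 114/655, 18/131, 146/655, 1/5].

π = [0.2656, 0.1740, 0.1374, 0.2229, 0.2000]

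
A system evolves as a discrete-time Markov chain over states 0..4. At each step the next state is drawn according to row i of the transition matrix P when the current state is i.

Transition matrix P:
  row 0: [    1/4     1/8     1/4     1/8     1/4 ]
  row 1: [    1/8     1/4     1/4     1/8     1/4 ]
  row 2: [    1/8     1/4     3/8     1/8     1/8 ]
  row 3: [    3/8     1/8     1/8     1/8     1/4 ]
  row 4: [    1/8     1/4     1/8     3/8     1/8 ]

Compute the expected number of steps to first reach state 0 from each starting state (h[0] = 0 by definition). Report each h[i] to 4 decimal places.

First-step conditioning: h[0] = 0; for i ≠ 0, h[i] = 1 + Σ_k P[i][k]·h[k].
  h[1] = 1 + 1/4·h[1] + 1/4·h[2] + 1/8·h[3] + 1/4·h[4]
  h[2] = 1 + 1/4·h[1] + 3/8·h[2] + 1/8·h[3] + 1/8·h[4]
  h[3] = 1 + 1/8·h[1] + 1/8·h[2] + 1/8·h[3] + 1/4·h[4]
  h[4] = 1 + 1/4·h[1] + 1/8·h[2] + 3/8·h[3] + 1/8·h[4]
Solving the 4×4 linear system over states ≠ 0 gives exactly h = [0, 1976/333, 664/111, 40/9, 1864/333] (h[0] = 0 is the target).

h = [0.0000, 5.9339, 5.9820, 4.4444, 5.5976]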